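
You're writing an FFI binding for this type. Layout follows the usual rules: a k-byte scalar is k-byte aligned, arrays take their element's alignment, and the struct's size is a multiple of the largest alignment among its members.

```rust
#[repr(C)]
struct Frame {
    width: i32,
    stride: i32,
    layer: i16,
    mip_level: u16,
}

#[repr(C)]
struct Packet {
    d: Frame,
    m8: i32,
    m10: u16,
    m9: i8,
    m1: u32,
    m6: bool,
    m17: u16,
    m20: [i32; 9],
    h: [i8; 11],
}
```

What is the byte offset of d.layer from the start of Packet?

Frame: @0: width [4B, align 4] → 4; @4: stride [4B, align 4] → 8; @8: layer [2B, align 2] → 10; @10: mip_level [2B, align 2] → 12; size 12, align 4
@0: d [12B, align 4] → 12
within Frame: layer at 8
0 + 8 = 8

8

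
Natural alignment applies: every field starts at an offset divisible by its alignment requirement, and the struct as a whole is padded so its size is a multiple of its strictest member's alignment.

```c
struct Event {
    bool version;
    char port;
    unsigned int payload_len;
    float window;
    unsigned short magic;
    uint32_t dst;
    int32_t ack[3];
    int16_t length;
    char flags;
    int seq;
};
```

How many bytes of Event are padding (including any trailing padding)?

version at 0 (size 1, align 1) → ends 1
port at 1 (size 1, align 1) → ends 2
pad 2 to align 4 for payload_len
payload_len at 4 (size 4, align 4) → ends 8
window at 8 (size 4, align 4) → ends 12
magic at 12 (size 2, align 2) → ends 14
pad 2 to align 4 for dst
dst at 16 (size 4, align 4) → ends 20
ack at 20 (size 12, align 4) → ends 32
length at 32 (size 2, align 2) → ends 34
flags at 34 (size 1, align 1) → ends 35
pad 1 to align 4 for seq
seq at 36 (size 4, align 4) → ends 40
total 40 bytes, alignment 4
data bytes 35, size 40 → padding 5

5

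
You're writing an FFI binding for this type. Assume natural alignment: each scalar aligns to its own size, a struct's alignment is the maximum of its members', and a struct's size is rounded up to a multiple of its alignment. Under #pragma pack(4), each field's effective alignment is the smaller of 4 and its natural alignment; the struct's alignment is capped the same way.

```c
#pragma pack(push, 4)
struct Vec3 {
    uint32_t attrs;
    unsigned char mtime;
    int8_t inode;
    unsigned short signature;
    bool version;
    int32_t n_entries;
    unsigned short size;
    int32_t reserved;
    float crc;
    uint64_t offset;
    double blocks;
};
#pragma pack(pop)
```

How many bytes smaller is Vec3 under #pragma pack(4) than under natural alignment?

4

natural layout:
  attrs at 0 (size 4, align 4) → ends 4
  mtime at 4 (size 1, align 1) → ends 5
  inode at 5 (size 1, align 1) → ends 6
  signature at 6 (size 2, align 2) → ends 8
  version at 8 (size 1, align 1) → ends 9
  pad 3 to align 4 for n_entries
  n_entries at 12 (size 4, align 4) → ends 16
  size at 16 (size 2, align 2) → ends 18
  pad 2 to align 4 for reserved
  reserved at 20 (size 4, align 4) → ends 24
  crc at 24 (size 4, align 4) → ends 28
  pad 4 to align 8 for offset
  offset at 32 (size 8, align 8) → ends 40
  blocks at 40 (size 8, align 8) → ends 48
  total 48 bytes, alignment 8
packed(4) layout:
  attrs at 0 (size 4, align 4) → ends 4
  mtime at 4 (size 1, align 1) → ends 5
  inode at 5 (size 1, align 1) → ends 6
  signature at 6 (size 2, align 2) → ends 8
  version at 8 (size 1, align 1) → ends 9
  pad 3 to align 4 for n_entries
  n_entries at 12 (size 4, align 4) → ends 16
  size at 16 (size 2, align 2) → ends 18
  pad 2 to align 4 for reserved
  reserved at 20 (size 4, align 4) → ends 24
  crc at 24 (size 4, align 4) → ends 28
  offset at 28 (size 8, align 4) → ends 36
  blocks at 36 (size 8, align 4) → ends 44
  total 44 bytes, alignment 4
48 − 44 = 4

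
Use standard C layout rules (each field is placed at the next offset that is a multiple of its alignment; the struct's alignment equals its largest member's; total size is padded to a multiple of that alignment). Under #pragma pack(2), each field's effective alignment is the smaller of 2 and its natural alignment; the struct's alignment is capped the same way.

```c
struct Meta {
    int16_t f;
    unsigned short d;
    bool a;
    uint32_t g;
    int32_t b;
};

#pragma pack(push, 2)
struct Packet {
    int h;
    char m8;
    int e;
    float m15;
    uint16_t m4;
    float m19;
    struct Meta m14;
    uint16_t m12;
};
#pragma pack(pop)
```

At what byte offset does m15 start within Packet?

Meta: 0..2  f  (2B, 2-aligned); 2..4  d  (2B, 2-aligned); 4..5  a  (1B, 1-aligned); 5..8  -- padding (3B); 8..12  g  (4B, 4-aligned); 12..16  b  (4B, 4-aligned); sizeof = 16, alignof = 4
0..4  h  (4B, 2-aligned)
4..5  m8  (1B, 1-aligned)
5..6  -- padding (1B)
6..10  e  (4B, 2-aligned)
10..14  m15  (4B, 2-aligned)

10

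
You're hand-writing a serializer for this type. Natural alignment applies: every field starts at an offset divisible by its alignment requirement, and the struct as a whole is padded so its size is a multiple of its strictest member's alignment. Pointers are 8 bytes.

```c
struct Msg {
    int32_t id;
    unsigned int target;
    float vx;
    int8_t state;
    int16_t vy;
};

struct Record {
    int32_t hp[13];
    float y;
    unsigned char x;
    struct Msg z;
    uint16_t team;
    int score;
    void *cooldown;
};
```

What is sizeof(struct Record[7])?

672

Msg: 0..4  id  (4B, 4-aligned); 4..8  target  (4B, 4-aligned); 8..12  vx  (4B, 4-aligned); 12..13  state  (1B, 1-aligned); 13..14  -- padding (1B); 14..16  vy  (2B, 2-aligned); sizeof = 16, alignof = 4
0..52  hp  (52B, 4-aligned)
52..56  y  (4B, 4-aligned)
56..57  x  (1B, 1-aligned)
57..60  -- padding (3B)
60..76  z  (16B, 4-aligned)
76..78  team  (2B, 2-aligned)
78..80  -- padding (2B)
80..84  score  (4B, 4-aligned)
84..88  -- padding (4B)
88..96  cooldown  (8B, 8-aligned)
sizeof = 96, alignof = 8
array of 7: 7 × 96 = 672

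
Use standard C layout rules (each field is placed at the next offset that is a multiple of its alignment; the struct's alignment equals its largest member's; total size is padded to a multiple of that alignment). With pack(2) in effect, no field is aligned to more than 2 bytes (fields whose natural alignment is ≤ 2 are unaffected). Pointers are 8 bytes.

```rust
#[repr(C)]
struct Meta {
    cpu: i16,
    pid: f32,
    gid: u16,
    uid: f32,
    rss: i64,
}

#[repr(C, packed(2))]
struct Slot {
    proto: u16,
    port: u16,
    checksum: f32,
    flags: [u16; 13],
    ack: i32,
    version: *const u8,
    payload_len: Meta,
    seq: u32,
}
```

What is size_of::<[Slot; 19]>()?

1406

Meta: cpu at 0 (size 2, align 2) → ends 2; pad 2 to align 4 for pid; pid at 4 (size 4, align 4) → ends 8; gid at 8 (size 2, align 2) → ends 10; pad 2 to align 4 for uid; uid at 12 (size 4, align 4) → ends 16; rss at 16 (size 8, align 8) → ends 24; total 24 bytes, alignment 8
proto at 0 (size 2, align 2) → ends 2
port at 2 (size 2, align 2) → ends 4
checksum at 4 (size 4, align 2) → ends 8
flags at 8 (size 26, align 2) → ends 34
ack at 34 (size 4, align 2) → ends 38
version at 38 (size 8, align 2) → ends 46
payload_len at 46 (size 24, align 2) → ends 70
seq at 70 (size 4, align 2) → ends 74
total 74 bytes, alignment 2
array of 19: 19 × 74 = 1406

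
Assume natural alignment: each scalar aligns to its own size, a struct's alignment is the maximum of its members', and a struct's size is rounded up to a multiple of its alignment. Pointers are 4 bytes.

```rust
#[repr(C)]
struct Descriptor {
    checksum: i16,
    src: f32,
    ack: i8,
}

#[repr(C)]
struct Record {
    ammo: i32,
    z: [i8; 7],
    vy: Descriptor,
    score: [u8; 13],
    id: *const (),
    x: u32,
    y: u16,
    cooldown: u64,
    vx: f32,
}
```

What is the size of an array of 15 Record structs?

1080

Descriptor: checksum at 0 (size 2, align 2) → ends 2; pad 2 to align 4 for src; src at 4 (size 4, align 4) → ends 8; ack at 8 (size 1, align 1) → ends 9; tail pad 3 to reach multiple of 4; total 12 bytes, alignment 4
ammo at 0 (size 4, align 4) → ends 4
z at 4 (size 7, align 1) → ends 11
pad 1 to align 4 for vy
vy at 12 (size 12, align 4) → ends 24
score at 24 (size 13, align 1) → ends 37
pad 3 to align 4 for id
id at 40 (size 4, align 4) → ends 44
x at 44 (size 4, align 4) → ends 48
y at 48 (size 2, align 2) → ends 50
pad 6 to align 8 for cooldown
cooldown at 56 (size 8, align 8) → ends 64
vx at 64 (size 4, align 4) → ends 68
tail pad 4 to reach multiple of 8
total 72 bytes, alignment 8
array of 15: 15 × 72 = 1080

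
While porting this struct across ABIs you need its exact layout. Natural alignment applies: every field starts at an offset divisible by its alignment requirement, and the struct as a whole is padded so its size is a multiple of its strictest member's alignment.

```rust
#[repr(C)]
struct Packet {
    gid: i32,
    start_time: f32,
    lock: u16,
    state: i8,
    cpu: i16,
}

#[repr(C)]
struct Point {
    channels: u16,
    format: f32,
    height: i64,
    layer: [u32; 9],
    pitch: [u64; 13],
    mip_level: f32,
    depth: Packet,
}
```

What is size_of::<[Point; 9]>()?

Packet: @0: gid [4B, align 4] → 4; @4: start_time [4B, align 4] → 8; @8: lock [2B, align 2] → 10; @10: state [1B, align 1] → 11; +1 pad (align 2); @12: cpu [2B, align 2] → 14; +2 tail pad (align 4); size 16, align 4
@0: channels [2B, align 2] → 2
+2 pad (align 4)
@4: format [4B, align 4] → 8
@8: height [8B, align 8] → 16
@16: layer [36B, align 4] → 52
+4 pad (align 8)
@56: pitch [104B, align 8] → 160
@160: mip_level [4B, align 4] → 164
@164: depth [16B, align 4] → 180
+4 tail pad (align 8)
size 184, align 8
array of 9: 9 × 184 = 1656

1656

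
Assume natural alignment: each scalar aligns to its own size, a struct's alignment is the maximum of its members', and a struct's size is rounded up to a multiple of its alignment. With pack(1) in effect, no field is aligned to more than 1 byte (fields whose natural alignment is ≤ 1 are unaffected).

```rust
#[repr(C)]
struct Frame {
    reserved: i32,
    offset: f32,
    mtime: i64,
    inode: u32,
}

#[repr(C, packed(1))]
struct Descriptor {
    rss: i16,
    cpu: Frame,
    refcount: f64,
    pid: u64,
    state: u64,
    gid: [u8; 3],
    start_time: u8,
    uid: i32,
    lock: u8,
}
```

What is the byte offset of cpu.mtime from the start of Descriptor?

Frame: 0..4  reserved  (4B, 4-aligned); 4..8  offset  (4B, 4-aligned); 8..16  mtime  (8B, 8-aligned); 16..20  inode  (4B, 4-aligned); 20..24  -- tail padding (4B); sizeof = 24, alignof = 8
0..2  rss  (2B, 1-aligned)
2..26  cpu  (24B, 1-aligned)
within Frame: mtime at 8
2 + 8 = 10

10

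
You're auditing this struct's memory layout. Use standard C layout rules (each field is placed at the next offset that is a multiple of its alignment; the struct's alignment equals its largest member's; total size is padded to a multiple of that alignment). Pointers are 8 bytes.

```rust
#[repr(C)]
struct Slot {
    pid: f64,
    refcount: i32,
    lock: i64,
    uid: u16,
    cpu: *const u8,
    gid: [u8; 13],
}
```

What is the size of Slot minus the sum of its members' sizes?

0..8  pid  (8B, 8-aligned)
8..12  refcount  (4B, 4-aligned)
12..16  -- padding (4B)
16..24  lock  (8B, 8-aligned)
24..26  uid  (2B, 2-aligned)
26..32  -- padding (6B)
32..40  cpu  (8B, 8-aligned)
40..53  gid  (13B, 1-aligned)
53..56  -- tail padding (3B)
sizeof = 56, alignof = 8
data bytes 43, size 56 → padding 13

13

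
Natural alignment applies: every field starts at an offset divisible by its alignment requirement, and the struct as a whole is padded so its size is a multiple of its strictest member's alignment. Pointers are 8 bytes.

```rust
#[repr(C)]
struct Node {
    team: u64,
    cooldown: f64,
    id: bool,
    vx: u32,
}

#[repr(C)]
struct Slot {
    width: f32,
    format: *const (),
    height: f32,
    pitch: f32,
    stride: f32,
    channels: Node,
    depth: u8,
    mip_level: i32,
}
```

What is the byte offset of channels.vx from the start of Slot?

Node: team at 0 (size 8, align 8) → ends 8; cooldown at 8 (size 8, align 8) → ends 16; id at 16 (size 1, align 1) → ends 17; pad 3 to align 4 for vx; vx at 20 (size 4, align 4) → ends 24; total 24 bytes, alignment 8
width at 0 (size 4, align 4) → ends 4
pad 4 to align 8 for format
format at 8 (size 8, align 8) → ends 16
height at 16 (size 4, align 4) → ends 20
pitch at 20 (size 4, align 4) → ends 24
stride at 24 (size 4, align 4) → ends 28
pad 4 to align 8 for channels
channels at 32 (size 24, align 8) → ends 56
within Node: vx at 20
32 + 20 = 52

52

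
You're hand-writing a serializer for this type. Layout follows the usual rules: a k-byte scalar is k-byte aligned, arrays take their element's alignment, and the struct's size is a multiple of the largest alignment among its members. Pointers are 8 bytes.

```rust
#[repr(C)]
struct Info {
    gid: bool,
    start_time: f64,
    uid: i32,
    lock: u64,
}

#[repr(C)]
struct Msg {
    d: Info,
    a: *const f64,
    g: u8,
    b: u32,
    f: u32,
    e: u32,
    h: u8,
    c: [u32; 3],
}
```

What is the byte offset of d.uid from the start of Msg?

Info: 0..1  gid  (1B, 1-aligned); 1..8  -- padding (7B); 8..16  start_time  (8B, 8-aligned); 16..20  uid  (4B, 4-aligned); 20..24  -- padding (4B); 24..32  lock  (8B, 8-aligned); sizeof = 32, alignof = 8
0..32  d  (32B, 8-aligned)
within Info: uid at 16
0 + 16 = 16

16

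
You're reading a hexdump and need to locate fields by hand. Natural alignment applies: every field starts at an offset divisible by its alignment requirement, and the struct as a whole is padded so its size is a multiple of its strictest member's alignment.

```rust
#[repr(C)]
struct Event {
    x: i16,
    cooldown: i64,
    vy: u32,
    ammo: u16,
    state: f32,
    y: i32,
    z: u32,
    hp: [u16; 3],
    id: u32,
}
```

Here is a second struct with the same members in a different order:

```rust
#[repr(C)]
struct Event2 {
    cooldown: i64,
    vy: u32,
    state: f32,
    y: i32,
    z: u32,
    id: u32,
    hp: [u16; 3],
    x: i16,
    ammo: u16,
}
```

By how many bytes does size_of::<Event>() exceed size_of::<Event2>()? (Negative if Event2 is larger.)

8

x at 0 (size 2, align 2) → ends 2
pad 6 to align 8 for cooldown
cooldown at 8 (size 8, align 8) → ends 16
vy at 16 (size 4, align 4) → ends 20
ammo at 20 (size 2, align 2) → ends 22
pad 2 to align 4 for state
state at 24 (size 4, align 4) → ends 28
y at 28 (size 4, align 4) → ends 32
z at 32 (size 4, align 4) → ends 36
hp at 36 (size 6, align 2) → ends 42
pad 2 to align 4 for id
id at 44 (size 4, align 4) → ends 48
total 48 bytes, alignment 8
— Event2 —
cooldown at 0 (size 8, align 8) → ends 8
vy at 8 (size 4, align 4) → ends 12
state at 12 (size 4, align 4) → ends 16
y at 16 (size 4, align 4) → ends 20
z at 20 (size 4, align 4) → ends 24
id at 24 (size 4, align 4) → ends 28
hp at 28 (size 6, align 2) → ends 34
x at 34 (size 2, align 2) → ends 36
ammo at 36 (size 2, align 2) → ends 38
tail pad 2 to reach multiple of 8
total 40 bytes, alignment 8
48 − 40 = 8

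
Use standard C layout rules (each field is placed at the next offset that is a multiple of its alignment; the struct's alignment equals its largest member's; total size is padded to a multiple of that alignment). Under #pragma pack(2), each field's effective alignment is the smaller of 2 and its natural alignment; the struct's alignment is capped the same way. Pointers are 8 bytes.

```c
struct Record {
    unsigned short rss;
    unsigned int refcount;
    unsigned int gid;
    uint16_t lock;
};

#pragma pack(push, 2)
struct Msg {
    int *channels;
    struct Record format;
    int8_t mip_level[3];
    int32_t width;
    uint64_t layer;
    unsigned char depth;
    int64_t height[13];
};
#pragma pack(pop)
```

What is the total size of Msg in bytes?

Record: 0..2  rss  (2B, 2-aligned); 2..4  -- padding (2B); 4..8  refcount  (4B, 4-aligned); 8..12  gid  (4B, 4-aligned); 12..14  lock  (2B, 2-aligned); 14..16  -- tail padding (2B); sizeof = 16, alignof = 4
0..8  channels  (8B, 2-aligned)
8..24  format  (16B, 2-aligned)
24..27  mip_level  (3B, 1-aligned)
27..28  -- padding (1B)
28..32  width  (4B, 2-aligned)
32..40  layer  (8B, 2-aligned)
40..41  depth  (1B, 1-aligned)
41..42  -- padding (1B)
42..146  height  (104B, 2-aligned)
sizeof = 146, alignof = 2

146 bytes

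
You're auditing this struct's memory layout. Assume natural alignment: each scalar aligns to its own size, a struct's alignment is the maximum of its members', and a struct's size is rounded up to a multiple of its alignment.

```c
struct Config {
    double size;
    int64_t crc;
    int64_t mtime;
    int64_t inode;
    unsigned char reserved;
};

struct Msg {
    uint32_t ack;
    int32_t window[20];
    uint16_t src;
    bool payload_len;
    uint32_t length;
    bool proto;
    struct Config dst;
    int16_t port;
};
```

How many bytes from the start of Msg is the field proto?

Config: @0: size [8B, align 8] → 8; @8: crc [8B, align 8] → 16; @16: mtime [8B, align 8] → 24; @24: inode [8B, align 8] → 32; @32: reserved [1B, align 1] → 33; +7 tail pad (align 8); size 40, align 8
@0: ack [4B, align 4] → 4
@4: window [80B, align 4] → 84
@84: src [2B, align 2] → 86
@86: payload_len [1B, align 1] → 87
+1 pad (align 4)
@88: length [4B, align 4] → 92
@92: proto [1B, align 1] → 93

92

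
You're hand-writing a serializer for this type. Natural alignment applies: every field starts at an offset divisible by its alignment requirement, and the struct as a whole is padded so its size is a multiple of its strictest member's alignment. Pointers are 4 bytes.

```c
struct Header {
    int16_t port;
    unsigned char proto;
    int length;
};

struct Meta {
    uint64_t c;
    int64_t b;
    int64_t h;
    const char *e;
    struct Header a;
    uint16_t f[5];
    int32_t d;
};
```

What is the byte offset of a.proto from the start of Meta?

30

Header: 0..2  port  (2B, 2-aligned); 2..3  proto  (1B, 1-aligned); 3..4  -- padding (1B); 4..8  length  (4B, 4-aligned); sizeof = 8, alignof = 4
0..8  c  (8B, 8-aligned)
8..16  b  (8B, 8-aligned)
16..24  h  (8B, 8-aligned)
24..28  e  (4B, 4-aligned)
28..36  a  (8B, 4-aligned)
within Header: proto at 2
28 + 2 = 30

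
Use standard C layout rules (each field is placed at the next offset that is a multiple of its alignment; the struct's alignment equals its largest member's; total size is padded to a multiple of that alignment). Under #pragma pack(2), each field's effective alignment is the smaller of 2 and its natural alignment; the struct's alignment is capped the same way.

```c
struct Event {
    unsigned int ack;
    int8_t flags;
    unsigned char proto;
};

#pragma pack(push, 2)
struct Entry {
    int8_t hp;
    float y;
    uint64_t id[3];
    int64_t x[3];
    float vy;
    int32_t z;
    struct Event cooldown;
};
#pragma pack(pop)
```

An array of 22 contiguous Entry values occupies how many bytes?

Event: @0: ack [4B, align 4] → 4; @4: flags [1B, align 1] → 5; @5: proto [1B, align 1] → 6; +2 tail pad (align 4); size 8, align 4
@0: hp [1B, align 1] → 1
+1 pad (align 2)
@2: y [4B, align 2] → 6
@6: id [24B, align 2] → 30
@30: x [24B, align 2] → 54
@54: vy [4B, align 2] → 58
@58: z [4B, align 2] → 62
@62: cooldown [8B, align 2] → 70
size 70, align 2
array of 22: 22 × 70 = 1540

1540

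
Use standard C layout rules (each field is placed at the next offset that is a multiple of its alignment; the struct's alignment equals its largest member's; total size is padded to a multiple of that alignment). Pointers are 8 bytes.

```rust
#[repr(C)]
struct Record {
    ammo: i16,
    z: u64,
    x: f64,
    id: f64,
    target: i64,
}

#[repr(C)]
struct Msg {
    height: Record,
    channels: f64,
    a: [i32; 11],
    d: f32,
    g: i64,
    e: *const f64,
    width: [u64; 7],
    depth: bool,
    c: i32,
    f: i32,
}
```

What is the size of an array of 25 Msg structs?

4600

Record: ammo at 0 (size 2, align 2) → ends 2; pad 6 to align 8 for z; z at 8 (size 8, align 8) → ends 16; x at 16 (size 8, align 8) → ends 24; id at 24 (size 8, align 8) → ends 32; target at 32 (size 8, align 8) → ends 40; total 40 bytes, alignment 8
height at 0 (size 40, align 8) → ends 40
channels at 40 (size 8, align 8) → ends 48
a at 48 (size 44, align 4) → ends 92
d at 92 (size 4, align 4) → ends 96
g at 96 (size 8, align 8) → ends 104
e at 104 (size 8, align 8) → ends 112
width at 112 (size 56, align 8) → ends 168
depth at 168 (size 1, align 1) → ends 169
pad 3 to align 4 for c
c at 172 (size 4, align 4) → ends 176
f at 176 (size 4, align 4) → ends 180
tail pad 4 to reach multiple of 8
total 184 bytes, alignment 8
array of 25: 25 × 184 = 4600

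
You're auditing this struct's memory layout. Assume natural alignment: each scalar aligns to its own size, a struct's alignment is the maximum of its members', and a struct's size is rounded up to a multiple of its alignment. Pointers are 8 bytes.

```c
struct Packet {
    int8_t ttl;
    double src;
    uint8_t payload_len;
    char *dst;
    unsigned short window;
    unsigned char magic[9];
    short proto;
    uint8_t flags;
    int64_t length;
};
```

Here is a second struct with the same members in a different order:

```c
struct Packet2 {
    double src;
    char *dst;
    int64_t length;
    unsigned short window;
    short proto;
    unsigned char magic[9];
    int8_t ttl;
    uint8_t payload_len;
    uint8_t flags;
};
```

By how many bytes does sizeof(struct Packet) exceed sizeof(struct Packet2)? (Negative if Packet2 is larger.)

16

0..1  ttl  (1B, 1-aligned)
1..8  -- padding (7B)
8..16  src  (8B, 8-aligned)
16..17  payload_len  (1B, 1-aligned)
17..24  -- padding (7B)
24..32  dst  (8B, 8-aligned)
32..34  window  (2B, 2-aligned)
34..43  magic  (9B, 1-aligned)
43..44  -- padding (1B)
44..46  proto  (2B, 2-aligned)
46..47  flags  (1B, 1-aligned)
47..48  -- padding (1B)
48..56  length  (8B, 8-aligned)
sizeof = 56, alignof = 8
— Packet2 —
0..8  src  (8B, 8-aligned)
8..16  dst  (8B, 8-aligned)
16..24  length  (8B, 8-aligned)
24..26  window  (2B, 2-aligned)
26..28  proto  (2B, 2-aligned)
28..37  magic  (9B, 1-aligned)
37..38  ttl  (1B, 1-aligned)
38..39  payload_len  (1B, 1-aligned)
39..40  flags  (1B, 1-aligned)
sizeof = 40, alignof = 8
56 − 40 = 16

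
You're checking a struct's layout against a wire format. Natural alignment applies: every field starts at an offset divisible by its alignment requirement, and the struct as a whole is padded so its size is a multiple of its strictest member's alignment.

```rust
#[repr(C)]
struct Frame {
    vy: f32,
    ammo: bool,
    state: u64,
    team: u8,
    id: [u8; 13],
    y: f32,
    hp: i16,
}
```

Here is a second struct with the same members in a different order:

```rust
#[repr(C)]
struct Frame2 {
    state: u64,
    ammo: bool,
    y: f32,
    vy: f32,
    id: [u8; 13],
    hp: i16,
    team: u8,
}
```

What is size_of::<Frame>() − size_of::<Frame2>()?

0

0..4  vy  (4B, 4-aligned)
4..5  ammo  (1B, 1-aligned)
5..8  -- padding (3B)
8..16  state  (8B, 8-aligned)
16..17  team  (1B, 1-aligned)
17..30  id  (13B, 1-aligned)
30..32  -- padding (2B)
32..36  y  (4B, 4-aligned)
36..38  hp  (2B, 2-aligned)
38..40  -- tail padding (2B)
sizeof = 40, alignof = 8
— Frame2 —
0..8  state  (8B, 8-aligned)
8..9  ammo  (1B, 1-aligned)
9..12  -- padding (3B)
12..16  y  (4B, 4-aligned)
16..20  vy  (4B, 4-aligned)
20..33  id  (13B, 1-aligned)
33..34  -- padding (1B)
34..36  hp  (2B, 2-aligned)
36..37  team  (1B, 1-aligned)
37..40  -- tail padding (3B)
sizeof = 40, alignof = 8
40 − 40 = 0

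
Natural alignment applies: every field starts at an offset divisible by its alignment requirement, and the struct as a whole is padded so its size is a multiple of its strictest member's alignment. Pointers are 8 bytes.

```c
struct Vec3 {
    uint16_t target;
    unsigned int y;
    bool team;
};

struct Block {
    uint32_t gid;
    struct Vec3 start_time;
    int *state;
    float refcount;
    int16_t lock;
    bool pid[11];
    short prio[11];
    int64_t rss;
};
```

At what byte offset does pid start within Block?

Vec3: @0: target [2B, align 2] → 2; +2 pad (align 4); @4: y [4B, align 4] → 8; @8: team [1B, align 1] → 9; +3 tail pad (align 4); size 12, align 4
@0: gid [4B, align 4] → 4
@4: start_time [12B, align 4] → 16
@16: state [8B, align 8] → 24
@24: refcount [4B, align 4] → 28
@28: lock [2B, align 2] → 30
@30: pid [11B, align 1] → 41

30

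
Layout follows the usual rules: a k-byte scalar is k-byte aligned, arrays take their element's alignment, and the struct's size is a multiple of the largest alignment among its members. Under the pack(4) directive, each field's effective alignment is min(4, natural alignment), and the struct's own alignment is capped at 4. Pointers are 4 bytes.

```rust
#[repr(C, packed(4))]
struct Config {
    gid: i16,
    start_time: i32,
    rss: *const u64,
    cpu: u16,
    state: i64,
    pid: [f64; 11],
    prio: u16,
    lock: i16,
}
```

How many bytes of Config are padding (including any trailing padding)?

4

0..2  gid  (2B, 2-aligned)
2..4  -- padding (2B)
4..8  start_time  (4B, 4-aligned)
8..12  rss  (4B, 4-aligned)
12..14  cpu  (2B, 2-aligned)
14..16  -- padding (2B)
16..24  state  (8B, 4-aligned)
24..112  pid  (88B, 4-aligned)
112..114  prio  (2B, 2-aligned)
114..116  lock  (2B, 2-aligned)
sizeof = 116, alignof = 4
data bytes 112, size 116 → padding 4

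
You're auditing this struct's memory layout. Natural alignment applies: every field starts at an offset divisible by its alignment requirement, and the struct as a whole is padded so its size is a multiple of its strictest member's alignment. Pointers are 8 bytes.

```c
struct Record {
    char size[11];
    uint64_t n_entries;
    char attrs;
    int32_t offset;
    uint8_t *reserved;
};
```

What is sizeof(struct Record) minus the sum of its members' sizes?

@0: size [11B, align 1] → 11
+5 pad (align 8)
@16: n_entries [8B, align 8] → 24
@24: attrs [1B, align 1] → 25
+3 pad (align 4)
@28: offset [4B, align 4] → 32
@32: reserved [8B, align 8] → 40
size 40, align 8
data bytes 32, size 40 → padding 8

8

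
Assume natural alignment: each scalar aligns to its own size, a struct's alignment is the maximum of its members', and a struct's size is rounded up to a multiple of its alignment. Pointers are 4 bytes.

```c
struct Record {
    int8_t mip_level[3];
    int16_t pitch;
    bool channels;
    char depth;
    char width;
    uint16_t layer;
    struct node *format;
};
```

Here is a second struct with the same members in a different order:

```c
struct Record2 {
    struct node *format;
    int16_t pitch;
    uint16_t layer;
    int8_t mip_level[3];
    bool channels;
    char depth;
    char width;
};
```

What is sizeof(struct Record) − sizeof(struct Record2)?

@0: mip_level [3B, align 1] → 3
+1 pad (align 2)
@4: pitch [2B, align 2] → 6
@6: channels [1B, align 1] → 7
@7: depth [1B, align 1] → 8
@8: width [1B, align 1] → 9
+1 pad (align 2)
@10: layer [2B, align 2] → 12
@12: format [4B, align 4] → 16
size 16, align 4
— Record2 —
@0: format [4B, align 4] → 4
@4: pitch [2B, align 2] → 6
@6: layer [2B, align 2] → 8
@8: mip_level [3B, align 1] → 11
@11: channels [1B, align 1] → 12
@12: depth [1B, align 1] → 13
@13: width [1B, align 1] → 14
+2 tail pad (align 4)
size 16, align 4
16 − 16 = 0

0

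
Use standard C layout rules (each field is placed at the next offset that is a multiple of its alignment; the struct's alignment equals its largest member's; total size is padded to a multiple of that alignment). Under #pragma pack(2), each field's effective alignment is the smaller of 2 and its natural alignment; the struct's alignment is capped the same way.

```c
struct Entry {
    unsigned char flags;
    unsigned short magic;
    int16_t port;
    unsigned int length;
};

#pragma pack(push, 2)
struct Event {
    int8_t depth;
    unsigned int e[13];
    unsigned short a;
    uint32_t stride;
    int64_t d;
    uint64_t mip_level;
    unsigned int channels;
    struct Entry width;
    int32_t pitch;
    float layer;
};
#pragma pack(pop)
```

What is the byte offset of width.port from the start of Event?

Entry: flags at 0 (size 1, align 1) → ends 1; pad 1 to align 2 for magic; magic at 2 (size 2, align 2) → ends 4; port at 4 (size 2, align 2) → ends 6; pad 2 to align 4 for length; length at 8 (size 4, align 4) → ends 12; total 12 bytes, alignment 4
depth at 0 (size 1, align 1) → ends 1
pad 1 to align 2 for e
e at 2 (size 52, align 2) → ends 54
a at 54 (size 2, align 2) → ends 56
stride at 56 (size 4, align 2) → ends 60
d at 60 (size 8, align 2) → ends 68
mip_level at 68 (size 8, align 2) → ends 76
channels at 76 (size 4, align 2) → ends 80
width at 80 (size 12, align 2) → ends 92
within Entry: port at 4
80 + 4 = 84

84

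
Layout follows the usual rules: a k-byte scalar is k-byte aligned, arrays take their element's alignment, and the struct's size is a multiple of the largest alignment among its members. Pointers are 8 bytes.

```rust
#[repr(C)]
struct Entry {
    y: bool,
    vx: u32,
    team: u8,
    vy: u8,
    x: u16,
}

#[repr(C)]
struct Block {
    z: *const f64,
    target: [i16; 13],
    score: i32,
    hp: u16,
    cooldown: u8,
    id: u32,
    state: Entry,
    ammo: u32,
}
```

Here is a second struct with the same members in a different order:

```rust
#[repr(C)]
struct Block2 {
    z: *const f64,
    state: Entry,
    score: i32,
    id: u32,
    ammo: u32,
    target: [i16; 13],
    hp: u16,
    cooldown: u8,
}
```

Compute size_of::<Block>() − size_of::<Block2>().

0

Entry: 0..1  y  (1B, 1-aligned); 1..4  -- padding (3B); 4..8  vx  (4B, 4-aligned); 8..9  team  (1B, 1-aligned); 9..10  vy  (1B, 1-aligned); 10..12  x  (2B, 2-aligned); sizeof = 12, alignof = 4
0..8  z  (8B, 8-aligned)
8..34  target  (26B, 2-aligned)
34..36  -- padding (2B)
36..40  score  (4B, 4-aligned)
40..42  hp  (2B, 2-aligned)
42..43  cooldown  (1B, 1-aligned)
43..44  -- padding (1B)
44..48  id  (4B, 4-aligned)
48..60  state  (12B, 4-aligned)
60..64  ammo  (4B, 4-aligned)
sizeof = 64, alignof = 8
— Block2 —
0..8  z  (8B, 8-aligned)
8..20  state  (12B, 4-aligned)
20..24  score  (4B, 4-aligned)
24..28  id  (4B, 4-aligned)
28..32  ammo  (4B, 4-aligned)
32..58  target  (26B, 2-aligned)
58..60  hp  (2B, 2-aligned)
60..61  cooldown  (1B, 1-aligned)
61..64  -- tail padding (3B)
sizeof = 64, alignof = 8
64 − 64 = 0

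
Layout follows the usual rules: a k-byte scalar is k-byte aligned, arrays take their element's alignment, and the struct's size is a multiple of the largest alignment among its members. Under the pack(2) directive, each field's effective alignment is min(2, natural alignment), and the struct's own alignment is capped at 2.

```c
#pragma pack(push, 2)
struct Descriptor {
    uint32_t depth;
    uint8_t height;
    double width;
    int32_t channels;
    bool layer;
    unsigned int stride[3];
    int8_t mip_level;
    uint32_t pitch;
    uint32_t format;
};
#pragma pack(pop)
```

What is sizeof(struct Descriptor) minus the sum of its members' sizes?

3

@0: depth [4B, align 2] → 4
@4: height [1B, align 1] → 5
+1 pad (align 2)
@6: width [8B, align 2] → 14
@14: channels [4B, align 2] → 18
@18: layer [1B, align 1] → 19
+1 pad (align 2)
@20: stride [12B, align 2] → 32
@32: mip_level [1B, align 1] → 33
+1 pad (align 2)
@34: pitch [4B, align 2] → 38
@38: format [4B, align 2] → 42
size 42, align 2
data bytes 39, size 42 → padding 3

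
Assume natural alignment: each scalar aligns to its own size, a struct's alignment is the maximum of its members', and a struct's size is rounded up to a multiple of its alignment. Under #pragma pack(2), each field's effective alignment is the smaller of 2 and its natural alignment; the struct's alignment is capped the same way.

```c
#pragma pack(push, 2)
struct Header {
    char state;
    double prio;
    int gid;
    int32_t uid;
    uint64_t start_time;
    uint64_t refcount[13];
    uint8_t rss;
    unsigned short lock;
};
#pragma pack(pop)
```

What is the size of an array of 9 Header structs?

1206

@0: state [1B, align 1] → 1
+1 pad (align 2)
@2: prio [8B, align 2] → 10
@10: gid [4B, align 2] → 14
@14: uid [4B, align 2] → 18
@18: start_time [8B, align 2] → 26
@26: refcount [104B, align 2] → 130
@130: rss [1B, align 1] → 131
+1 pad (align 2)
@132: lock [2B, align 2] → 134
size 134, align 2
array of 9: 9 × 134 = 1206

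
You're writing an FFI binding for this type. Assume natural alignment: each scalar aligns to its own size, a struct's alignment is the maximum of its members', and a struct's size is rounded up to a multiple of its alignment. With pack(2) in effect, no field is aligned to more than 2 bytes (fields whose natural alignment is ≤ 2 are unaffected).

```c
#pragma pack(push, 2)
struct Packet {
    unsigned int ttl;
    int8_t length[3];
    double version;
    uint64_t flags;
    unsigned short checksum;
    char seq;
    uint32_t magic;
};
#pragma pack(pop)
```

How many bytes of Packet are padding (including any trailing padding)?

2

ttl at 0 (size 4, align 2) → ends 4
length at 4 (size 3, align 1) → ends 7
pad 1 to align 2 for version
version at 8 (size 8, align 2) → ends 16
flags at 16 (size 8, align 2) → ends 24
checksum at 24 (size 2, align 2) → ends 26
seq at 26 (size 1, align 1) → ends 27
pad 1 to align 2 for magic
magic at 28 (size 4, align 2) → ends 32
total 32 bytes, alignment 2
data bytes 30, size 32 → padding 2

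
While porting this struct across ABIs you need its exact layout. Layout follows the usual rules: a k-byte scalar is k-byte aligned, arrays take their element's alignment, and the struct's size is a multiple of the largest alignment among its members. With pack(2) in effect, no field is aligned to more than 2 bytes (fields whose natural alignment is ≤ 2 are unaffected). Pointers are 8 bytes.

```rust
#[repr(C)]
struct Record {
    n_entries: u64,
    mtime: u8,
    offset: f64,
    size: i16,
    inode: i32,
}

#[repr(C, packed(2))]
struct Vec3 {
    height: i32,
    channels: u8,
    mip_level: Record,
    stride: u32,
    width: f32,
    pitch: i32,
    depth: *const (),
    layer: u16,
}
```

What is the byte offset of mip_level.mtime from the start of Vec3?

14

Record: 0..8  n_entries  (8B, 8-aligned); 8..9  mtime  (1B, 1-aligned); 9..16  -- padding (7B); 16..24  offset  (8B, 8-aligned); 24..26  size  (2B, 2-aligned); 26..28  -- padding (2B); 28..32  inode  (4B, 4-aligned); sizeof = 32, alignof = 8
0..4  height  (4B, 2-aligned)
4..5  channels  (1B, 1-aligned)
5..6  -- padding (1B)
6..38  mip_level  (32B, 2-aligned)
within Record: mtime at 8
6 + 8 = 14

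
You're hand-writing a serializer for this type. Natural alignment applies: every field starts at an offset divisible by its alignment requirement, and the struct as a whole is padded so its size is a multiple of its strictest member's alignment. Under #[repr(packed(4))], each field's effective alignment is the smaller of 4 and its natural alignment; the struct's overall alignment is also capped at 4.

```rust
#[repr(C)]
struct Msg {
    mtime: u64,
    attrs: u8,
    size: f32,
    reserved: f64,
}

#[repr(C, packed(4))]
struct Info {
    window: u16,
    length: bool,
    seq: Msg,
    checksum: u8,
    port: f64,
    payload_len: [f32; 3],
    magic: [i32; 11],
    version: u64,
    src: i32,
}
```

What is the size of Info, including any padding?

Msg: mtime at 0 (size 8, align 8) → ends 8; attrs at 8 (size 1, align 1) → ends 9; pad 3 to align 4 for size; size at 12 (size 4, align 4) → ends 16; reserved at 16 (size 8, align 8) → ends 24; total 24 bytes, alignment 8
window at 0 (size 2, align 2) → ends 2
length at 2 (size 1, align 1) → ends 3
pad 1 to align 4 for seq
seq at 4 (size 24, align 4) → ends 28
checksum at 28 (size 1, align 1) → ends 29
pad 3 to align 4 for port
port at 32 (size 8, align 4) → ends 40
payload_len at 40 (size 12, align 4) → ends 52
magic at 52 (size 44, align 4) → ends 96
version at 96 (size 8, align 4) → ends 104
src at 104 (size 4, align 4) → ends 108
total 108 bytes, alignment 4

108 bytes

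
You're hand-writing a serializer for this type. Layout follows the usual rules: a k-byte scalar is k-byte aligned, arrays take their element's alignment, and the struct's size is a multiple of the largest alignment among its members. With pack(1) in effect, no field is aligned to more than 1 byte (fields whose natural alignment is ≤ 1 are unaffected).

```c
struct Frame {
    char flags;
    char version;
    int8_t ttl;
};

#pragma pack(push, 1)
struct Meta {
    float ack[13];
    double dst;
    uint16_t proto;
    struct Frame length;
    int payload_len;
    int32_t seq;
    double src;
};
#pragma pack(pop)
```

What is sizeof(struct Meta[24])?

Frame: flags at 0 (size 1, align 1) → ends 1; version at 1 (size 1, align 1) → ends 2; ttl at 2 (size 1, align 1) → ends 3; total 3 bytes, alignment 1
ack at 0 (size 52, align 1) → ends 52
dst at 52 (size 8, align 1) → ends 60
proto at 60 (size 2, align 1) → ends 62
length at 62 (size 3, align 1) → ends 65
payload_len at 65 (size 4, align 1) → ends 69
seq at 69 (size 4, align 1) → ends 73
src at 73 (size 8, align 1) → ends 81
total 81 bytes, alignment 1
array of 24: 24 × 81 = 1944

1944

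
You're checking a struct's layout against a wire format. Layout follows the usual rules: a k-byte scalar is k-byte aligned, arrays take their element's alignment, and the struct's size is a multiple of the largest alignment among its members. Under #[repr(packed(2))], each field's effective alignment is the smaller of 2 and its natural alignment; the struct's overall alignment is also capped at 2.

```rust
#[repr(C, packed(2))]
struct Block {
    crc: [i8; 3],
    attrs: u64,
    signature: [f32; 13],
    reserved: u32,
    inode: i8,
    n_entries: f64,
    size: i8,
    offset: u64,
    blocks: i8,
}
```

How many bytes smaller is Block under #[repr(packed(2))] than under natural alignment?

natural layout:
  @0: crc [3B, align 1] → 3
  +5 pad (align 8)
  @8: attrs [8B, align 8] → 16
  @16: signature [52B, align 4] → 68
  @68: reserved [4B, align 4] → 72
  @72: inode [1B, align 1] → 73
  +7 pad (align 8)
  @80: n_entries [8B, align 8] → 88
  @88: size [1B, align 1] → 89
  +7 pad (align 8)
  @96: offset [8B, align 8] → 104
  @104: blocks [1B, align 1] → 105
  +7 tail pad (align 8)
  size 112, align 8
packed(2) layout:
  @0: crc [3B, align 1] → 3
  +1 pad (align 2)
  @4: attrs [8B, align 2] → 12
  @12: signature [52B, align 2] → 64
  @64: reserved [4B, align 2] → 68
  @68: inode [1B, align 1] → 69
  +1 pad (align 2)
  @70: n_entries [8B, align 2] → 78
  @78: size [1B, align 1] → 79
  +1 pad (align 2)
  @80: offset [8B, align 2] → 88
  @88: blocks [1B, align 1] → 89
  +1 tail pad (align 2)
  size 90, align 2
112 − 90 = 22

22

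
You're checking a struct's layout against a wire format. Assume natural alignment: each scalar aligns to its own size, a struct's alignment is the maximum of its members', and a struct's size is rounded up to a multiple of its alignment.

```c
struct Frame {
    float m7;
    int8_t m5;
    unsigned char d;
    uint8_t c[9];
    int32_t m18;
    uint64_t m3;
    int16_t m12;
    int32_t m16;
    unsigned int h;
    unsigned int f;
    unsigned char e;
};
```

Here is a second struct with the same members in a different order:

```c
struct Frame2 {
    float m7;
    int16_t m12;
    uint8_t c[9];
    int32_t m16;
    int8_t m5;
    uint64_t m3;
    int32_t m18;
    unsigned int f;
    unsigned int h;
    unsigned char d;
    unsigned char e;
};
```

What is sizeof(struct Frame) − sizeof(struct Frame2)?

0..4  m7  (4B, 4-aligned)
4..5  m5  (1B, 1-aligned)
5..6  d  (1B, 1-aligned)
6..15  c  (9B, 1-aligned)
15..16  -- padding (1B)
16..20  m18  (4B, 4-aligned)
20..24  -- padding (4B)
24..32  m3  (8B, 8-aligned)
32..34  m12  (2B, 2-aligned)
34..36  -- padding (2B)
36..40  m16  (4B, 4-aligned)
40..44  h  (4B, 4-aligned)
44..48  f  (4B, 4-aligned)
48..49  e  (1B, 1-aligned)
49..56  -- tail padding (7B)
sizeof = 56, alignof = 8
— Frame2 —
0..4  m7  (4B, 4-aligned)
4..6  m12  (2B, 2-aligned)
6..15  c  (9B, 1-aligned)
15..16  -- padding (1B)
16..20  m16  (4B, 4-aligned)
20..21  m5  (1B, 1-aligned)
21..24  -- padding (3B)
24..32  m3  (8B, 8-aligned)
32..36  m18  (4B, 4-aligned)
36..40  f  (4B, 4-aligned)
40..44  h  (4B, 4-aligned)
44..45  d  (1B, 1-aligned)
45..46  e  (1B, 1-aligned)
46..48  -- tail padding (2B)
sizeof = 48, alignof = 8
56 − 48 = 8

8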